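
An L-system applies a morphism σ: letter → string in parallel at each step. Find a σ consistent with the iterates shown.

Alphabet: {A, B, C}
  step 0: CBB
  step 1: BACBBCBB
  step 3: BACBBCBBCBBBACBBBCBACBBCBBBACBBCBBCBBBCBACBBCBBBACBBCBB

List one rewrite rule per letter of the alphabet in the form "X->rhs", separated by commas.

  step 0 ⇒ step 1: CBB ⇒ BA·CBB·CBB
    B ↦ CBB
    C ↦ BA
    A ↦ BC  (constrained at step 1)

A->BC, B->CBB, C->BA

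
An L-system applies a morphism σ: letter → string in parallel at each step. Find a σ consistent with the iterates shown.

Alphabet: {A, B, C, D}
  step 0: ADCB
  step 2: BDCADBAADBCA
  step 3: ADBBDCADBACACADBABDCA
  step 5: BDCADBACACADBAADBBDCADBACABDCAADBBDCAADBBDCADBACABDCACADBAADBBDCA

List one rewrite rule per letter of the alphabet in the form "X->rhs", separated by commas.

A->CA, B->A, C->BD, D->DB

  step 2 ⇒ step 3: BDCADBAADBCA ⇒ A·DB·BD·CA·DB·A·CA·CA·DB·A·BD·CA
    A ↦ CA
    B ↦ A
    C ↦ BD
    D ↦ DB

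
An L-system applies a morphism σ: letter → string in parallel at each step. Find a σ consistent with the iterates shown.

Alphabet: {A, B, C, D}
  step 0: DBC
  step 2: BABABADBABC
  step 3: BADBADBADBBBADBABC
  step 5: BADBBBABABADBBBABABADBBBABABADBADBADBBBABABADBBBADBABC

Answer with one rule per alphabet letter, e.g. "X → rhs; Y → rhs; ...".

A->D, B->BA, C->BC, D->BB

  step 2 ⇒ step 3: BABABADBABC ⇒ BA·D·BA·D·BA·D·BB·BA·D·BA·BC
    A ↦ D
    B ↦ BA
    C ↦ BC
    D ↦ BB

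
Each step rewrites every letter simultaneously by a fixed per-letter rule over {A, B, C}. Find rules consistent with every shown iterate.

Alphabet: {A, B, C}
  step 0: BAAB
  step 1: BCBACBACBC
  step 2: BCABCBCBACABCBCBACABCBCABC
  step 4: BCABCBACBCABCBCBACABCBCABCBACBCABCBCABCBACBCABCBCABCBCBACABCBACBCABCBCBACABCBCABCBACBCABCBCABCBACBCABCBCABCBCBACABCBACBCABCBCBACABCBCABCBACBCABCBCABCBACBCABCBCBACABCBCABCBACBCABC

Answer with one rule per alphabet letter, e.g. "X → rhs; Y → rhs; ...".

  step 1 ⇒ step 2: BCBACBACBC ⇒ BC·ABC·BC·BAC·ABC·BC·BAC·ABC·BC·ABC
    A ↦ BAC
    B ↦ BC
    C ↦ ABC

A->BAC, B->BC, C->ABC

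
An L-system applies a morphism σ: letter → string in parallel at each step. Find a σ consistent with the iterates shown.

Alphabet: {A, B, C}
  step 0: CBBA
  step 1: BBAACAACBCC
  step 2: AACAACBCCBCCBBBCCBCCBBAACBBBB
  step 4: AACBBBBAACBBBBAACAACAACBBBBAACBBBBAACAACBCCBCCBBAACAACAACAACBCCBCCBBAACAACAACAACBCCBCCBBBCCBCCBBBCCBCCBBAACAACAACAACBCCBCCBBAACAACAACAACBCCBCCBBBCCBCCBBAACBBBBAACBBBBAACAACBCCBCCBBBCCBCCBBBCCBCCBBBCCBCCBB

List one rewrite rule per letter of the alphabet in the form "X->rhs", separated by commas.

  step 1 ⇒ step 2: BBAACAACBCC ⇒ AAC·AAC·BCC·BCC·BB·BCC·BCC·BB·AAC·BB·BB
    A ↦ BCC
    B ↦ AAC
    C ↦ BB

A->BCC, B->AAC, C->BB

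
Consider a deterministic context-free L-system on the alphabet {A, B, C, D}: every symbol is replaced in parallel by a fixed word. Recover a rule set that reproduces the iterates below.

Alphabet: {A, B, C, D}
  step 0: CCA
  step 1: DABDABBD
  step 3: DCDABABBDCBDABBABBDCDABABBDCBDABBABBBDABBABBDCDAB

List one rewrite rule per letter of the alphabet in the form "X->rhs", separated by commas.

  step 0 ⇒ step 1: CCA ⇒ DAB·DAB·BD
    A ↦ BD
    C ↦ DAB
    B ↦ ABB  (constrained at step 1)
    D ↦ DC  (constrained at step 1)

A->BD, B->ABB, C->DAB, D->DC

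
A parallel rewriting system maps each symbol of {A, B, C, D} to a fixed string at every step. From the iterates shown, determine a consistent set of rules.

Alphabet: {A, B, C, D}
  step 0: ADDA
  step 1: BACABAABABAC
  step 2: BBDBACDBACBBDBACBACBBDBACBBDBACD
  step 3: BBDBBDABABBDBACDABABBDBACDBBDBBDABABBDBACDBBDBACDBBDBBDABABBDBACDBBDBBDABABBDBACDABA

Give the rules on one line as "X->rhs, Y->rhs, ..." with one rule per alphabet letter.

  step 2 ⇒ step 3: BBDBACDBACBBDBACBACBBDBACBBDBACD ⇒ BBD·BBD·ABA·BBD·BAC·D·ABA·BBD·BAC·D·BBD·BBD·ABA·BBD·BAC·D·BBD·BAC·D·BBD·BBD·ABA·BBD·BAC·D·BBD·BBD·ABA·BBD·BAC·D·ABA
    A ↦ BAC
    B ↦ BBD
    C ↦ D
    D ↦ ABA

A->BAC, B->BBD, C->D, D->ABA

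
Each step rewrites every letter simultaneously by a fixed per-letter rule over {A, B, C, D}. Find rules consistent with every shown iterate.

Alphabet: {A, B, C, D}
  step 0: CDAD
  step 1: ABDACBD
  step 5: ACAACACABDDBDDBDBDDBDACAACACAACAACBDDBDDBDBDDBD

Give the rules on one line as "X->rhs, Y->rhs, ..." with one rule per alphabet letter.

A->AC, B->D, C->A, D->BD

  step 0 ⇒ step 1: CDAD ⇒ A·BD·AC·BD
    A ↦ AC
    C ↦ A
    D ↦ BD
    B ↦ D  (constrained at step 1)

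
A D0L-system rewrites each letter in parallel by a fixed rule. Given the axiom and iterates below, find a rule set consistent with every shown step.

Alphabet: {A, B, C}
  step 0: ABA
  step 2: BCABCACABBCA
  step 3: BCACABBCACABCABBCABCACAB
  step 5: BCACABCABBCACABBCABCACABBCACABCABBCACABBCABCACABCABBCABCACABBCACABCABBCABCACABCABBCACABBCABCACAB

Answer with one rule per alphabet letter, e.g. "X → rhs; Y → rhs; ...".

  step 2 ⇒ step 3: BCABCACABBCA ⇒ BCA·CA·B·BCA·CA·B·CA·B·BCA·BCA·CA·B
    A ↦ B
    B ↦ BCA
    C ↦ CA

A->B, B->BCA, C->CA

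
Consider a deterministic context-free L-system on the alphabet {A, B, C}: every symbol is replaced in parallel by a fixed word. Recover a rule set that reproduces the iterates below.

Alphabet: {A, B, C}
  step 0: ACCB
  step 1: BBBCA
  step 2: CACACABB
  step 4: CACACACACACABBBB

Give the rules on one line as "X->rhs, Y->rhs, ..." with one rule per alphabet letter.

A->B, B->CA, C->B

  step 1 ⇒ step 2: BBBCA ⇒ CA·CA·CA·B·B
    A ↦ B
    B ↦ CA
    C ↦ B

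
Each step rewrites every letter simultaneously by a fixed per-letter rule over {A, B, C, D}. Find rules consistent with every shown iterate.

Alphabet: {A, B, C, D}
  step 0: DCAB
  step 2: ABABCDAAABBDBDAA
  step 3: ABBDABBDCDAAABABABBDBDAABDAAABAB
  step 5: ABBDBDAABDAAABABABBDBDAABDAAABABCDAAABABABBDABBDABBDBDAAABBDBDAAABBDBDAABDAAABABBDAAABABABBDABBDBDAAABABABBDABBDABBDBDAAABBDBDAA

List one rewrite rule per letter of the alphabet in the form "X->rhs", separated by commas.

A->AB, B->BD, C->CD, D->AA

  step 2 ⇒ step 3: ABABCDAAABBDBDAA ⇒ AB·BD·AB·BD·CD·AA·AB·AB·AB·BD·BD·AA·BD·AA·AB·AB
    A ↦ AB
    B ↦ BD
    C ↦ CD
    D ↦ AA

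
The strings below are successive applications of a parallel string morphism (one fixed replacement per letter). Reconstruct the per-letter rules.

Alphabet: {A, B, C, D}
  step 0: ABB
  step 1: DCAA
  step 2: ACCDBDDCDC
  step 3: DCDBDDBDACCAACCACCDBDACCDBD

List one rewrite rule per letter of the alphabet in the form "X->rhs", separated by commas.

  step 2 ⇒ step 3: ACCDBDDCDC ⇒ DC·DBD·DBD·ACC·A·ACC·ACC·DBD·ACC·DBD
    A ↦ DC
    B ↦ A
    C ↦ DBD
    D ↦ ACC

A->DC, B->A, C->DBD, D->ACC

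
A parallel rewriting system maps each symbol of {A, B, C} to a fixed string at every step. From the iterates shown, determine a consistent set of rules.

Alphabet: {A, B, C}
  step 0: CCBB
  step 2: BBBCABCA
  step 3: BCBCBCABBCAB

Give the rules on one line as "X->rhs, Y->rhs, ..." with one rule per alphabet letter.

  step 2 ⇒ step 3: BBBCABCA ⇒ BC·BC·BC·A·B·BC·A·B
    A ↦ B
    B ↦ BC
    C ↦ A

A->B, B->BC, C->A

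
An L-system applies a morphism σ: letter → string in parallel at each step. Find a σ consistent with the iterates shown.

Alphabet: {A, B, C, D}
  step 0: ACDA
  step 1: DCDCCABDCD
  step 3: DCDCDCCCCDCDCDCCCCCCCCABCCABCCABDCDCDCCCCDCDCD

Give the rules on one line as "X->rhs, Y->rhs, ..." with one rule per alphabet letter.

  step 0 ⇒ step 1: ACDA ⇒ DCD·CC·AB·DCD
    A ↦ DCD
    C ↦ CC
    D ↦ AB
    B ↦ CD  (constrained at step 1)

A->DCD, B->CD, C->CC, D->AB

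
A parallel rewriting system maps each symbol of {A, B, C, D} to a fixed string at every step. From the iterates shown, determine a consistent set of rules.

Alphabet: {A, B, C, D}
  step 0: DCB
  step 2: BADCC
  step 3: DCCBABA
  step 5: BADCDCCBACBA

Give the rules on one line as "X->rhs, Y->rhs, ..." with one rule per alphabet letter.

A->C, B->D, C->BA, D->C

  step 2 ⇒ step 3: BADCC ⇒ D·C·C·BA·BA
    A ↦ C
    B ↦ D
    C ↦ BA
    D ↦ C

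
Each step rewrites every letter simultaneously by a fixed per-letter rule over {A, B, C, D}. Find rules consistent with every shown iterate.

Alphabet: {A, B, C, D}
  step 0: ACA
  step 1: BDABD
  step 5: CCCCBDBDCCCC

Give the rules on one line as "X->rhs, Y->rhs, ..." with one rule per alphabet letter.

  step 0 ⇒ step 1: ACA ⇒ BD·A·BD
    A ↦ BD
    C ↦ A
    B ↦ C  (constrained at step 1)
    D ↦ C  (constrained at step 1)

A->BD, B->C, C->A, D->C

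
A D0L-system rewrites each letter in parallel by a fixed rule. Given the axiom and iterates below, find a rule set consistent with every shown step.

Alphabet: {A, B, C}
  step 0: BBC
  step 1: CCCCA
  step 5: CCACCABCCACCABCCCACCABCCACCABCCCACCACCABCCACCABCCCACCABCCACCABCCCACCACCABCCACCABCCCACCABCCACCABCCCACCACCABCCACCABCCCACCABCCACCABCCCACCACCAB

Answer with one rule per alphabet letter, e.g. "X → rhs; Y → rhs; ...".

  step 0 ⇒ step 1: BBC ⇒ C·C·CCA
    B ↦ C
    C ↦ CCA
    A ↦ B  (constrained at step 1)

A->B, B->C, C->CCA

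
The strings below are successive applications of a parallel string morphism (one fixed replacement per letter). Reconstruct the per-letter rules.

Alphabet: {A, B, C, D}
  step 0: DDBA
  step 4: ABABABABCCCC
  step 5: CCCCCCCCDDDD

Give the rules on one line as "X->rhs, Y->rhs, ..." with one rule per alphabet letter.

A->C, B->C, C->D, D->AB

  step 4 ⇒ step 5: ABABABABCCCC ⇒ C·C·C·C·C·C·C·C·D·D·D·D
    A ↦ C
    B ↦ C
    C ↦ D
    D ↦ AB  (constrained at step 0)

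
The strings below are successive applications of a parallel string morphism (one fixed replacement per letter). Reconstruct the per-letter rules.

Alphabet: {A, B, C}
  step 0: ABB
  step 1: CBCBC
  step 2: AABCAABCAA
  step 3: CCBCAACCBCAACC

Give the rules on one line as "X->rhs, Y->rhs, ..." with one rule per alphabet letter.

A->C, B->BC, C->AA

  step 2 ⇒ step 3: AABCAABCAA ⇒ C·C·BC·AA·C·C·BC·AA·C·C
    A ↦ C
    B ↦ BC
    C ↦ AA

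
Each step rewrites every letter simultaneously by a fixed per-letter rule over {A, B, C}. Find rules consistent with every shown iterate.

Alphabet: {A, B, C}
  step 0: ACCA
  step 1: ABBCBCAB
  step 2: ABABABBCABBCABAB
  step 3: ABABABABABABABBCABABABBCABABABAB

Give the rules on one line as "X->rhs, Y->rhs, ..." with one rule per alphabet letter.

A->AB, B->AB, C->BC

  step 2 ⇒ step 3: ABABABBCABBCABAB ⇒ AB·AB·AB·AB·AB·AB·AB·BC·AB·AB·AB·BC·AB·AB·AB·AB
    A ↦ AB
    B ↦ AB
    C ↦ BC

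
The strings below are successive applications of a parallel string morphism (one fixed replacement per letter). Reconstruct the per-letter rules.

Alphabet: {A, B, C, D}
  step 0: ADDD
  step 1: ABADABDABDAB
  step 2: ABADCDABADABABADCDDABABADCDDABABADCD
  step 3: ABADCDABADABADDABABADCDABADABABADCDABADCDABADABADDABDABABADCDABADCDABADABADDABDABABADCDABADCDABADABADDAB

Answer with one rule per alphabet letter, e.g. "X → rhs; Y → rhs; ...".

A->ABA, B->DCD, C->AD, D->DAB

  step 2 ⇒ step 3: ABADCDABADABABADCDDABABADCDDABABADCD ⇒ ABA·DCD·ABA·DAB·AD·DAB·ABA·DCD·ABA·DAB·ABA·DCD·ABA·DCD·ABA·DAB·AD·DAB·DAB·ABA·DCD·ABA·DCD·ABA·DAB·AD·DAB·DAB·ABA·DCD·ABA·DCD·ABA·DAB·AD·DAB
    A ↦ ABA
    B ↦ DCD
    C ↦ AD
    D ↦ DAB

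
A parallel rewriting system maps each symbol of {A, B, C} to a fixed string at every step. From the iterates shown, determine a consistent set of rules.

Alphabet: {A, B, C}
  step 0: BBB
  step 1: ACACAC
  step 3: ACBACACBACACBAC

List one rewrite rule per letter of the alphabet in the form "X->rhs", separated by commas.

  step 0 ⇒ step 1: BBB ⇒ AC·AC·AC
    B ↦ AC
    A ↦ B  (constrained at step 1)
    C ↦ AB  (constrained at step 1)

A->B, B->AC, C->AB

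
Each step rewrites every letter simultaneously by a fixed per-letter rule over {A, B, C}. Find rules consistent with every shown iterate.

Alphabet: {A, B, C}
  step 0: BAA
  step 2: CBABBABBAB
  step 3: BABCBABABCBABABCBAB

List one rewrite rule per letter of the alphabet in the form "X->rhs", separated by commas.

  step 2 ⇒ step 3: CBABBABBAB ⇒ B·AB·CB·AB·AB·CB·AB·AB·CB·AB
    A ↦ CB
    B ↦ AB
    C ↦ B

A->CB, B->AB, C->B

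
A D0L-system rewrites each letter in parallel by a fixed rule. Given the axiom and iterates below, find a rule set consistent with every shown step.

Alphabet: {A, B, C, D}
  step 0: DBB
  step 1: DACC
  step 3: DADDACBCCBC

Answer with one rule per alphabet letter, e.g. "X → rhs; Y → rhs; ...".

A->D, B->C, C->BC, D->DA

  step 0 ⇒ step 1: DBB ⇒ DA·C·C
    B ↦ C
    D ↦ DA
    A ↦ D  (constrained at step 1)
    C ↦ BC  (constrained at step 1)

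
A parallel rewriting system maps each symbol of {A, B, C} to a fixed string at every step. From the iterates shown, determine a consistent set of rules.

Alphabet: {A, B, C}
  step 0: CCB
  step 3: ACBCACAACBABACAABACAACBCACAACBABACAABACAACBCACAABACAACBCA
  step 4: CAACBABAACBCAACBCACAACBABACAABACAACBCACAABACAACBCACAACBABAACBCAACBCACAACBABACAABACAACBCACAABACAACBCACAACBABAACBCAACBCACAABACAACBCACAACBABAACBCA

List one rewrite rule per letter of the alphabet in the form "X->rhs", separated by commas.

A->CA, B->ABA, C->ACB

  step 3 ⇒ step 4: ACBCACAACBABACAABACAACBCACAACBABACAABACAACBCACAABACAACBCA ⇒ CA·ACB·ABA·ACB·CA·ACB·CA·CA·ACB·ABA·CA·ABA·CA·ACB·CA·CA·ABA·CA·ACB·CA·CA·ACB·ABA·ACB·CA·ACB·CA·CA·ACB·ABA·CA·ABA·CA·ACB·CA·CA·ABA·CA·ACB·CA·CA·ACB·ABA·ACB·CA·ACB·CA·CA·ABA·CA·ACB·CA·CA·ACB·ABA·ACB·CA
    A ↦ CA
    B ↦ ABA
    C ↦ ACB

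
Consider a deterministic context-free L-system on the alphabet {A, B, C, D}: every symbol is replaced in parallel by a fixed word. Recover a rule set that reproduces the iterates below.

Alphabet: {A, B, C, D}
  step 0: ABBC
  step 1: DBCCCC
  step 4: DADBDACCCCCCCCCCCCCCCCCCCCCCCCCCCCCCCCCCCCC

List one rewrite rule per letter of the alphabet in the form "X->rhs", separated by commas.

  step 0 ⇒ step 1: ABBC ⇒ DB·C·C·CC
    A ↦ DB
    B ↦ C
    C ↦ CC
    D ↦ DA  (constrained at step 1)

A->DB, B->C, C->CC, D->DA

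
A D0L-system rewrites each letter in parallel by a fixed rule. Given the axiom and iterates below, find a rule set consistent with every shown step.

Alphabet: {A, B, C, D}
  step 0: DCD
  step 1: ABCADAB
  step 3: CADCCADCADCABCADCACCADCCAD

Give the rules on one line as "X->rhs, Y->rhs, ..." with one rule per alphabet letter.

  step 0 ⇒ step 1: DCD ⇒ AB·CAD·AB
    C ↦ CAD
    D ↦ AB
    A ↦ C  (constrained at step 1)
    B ↦ AC  (constrained at step 1)

A->C, B->AC, C->CAD, D->AB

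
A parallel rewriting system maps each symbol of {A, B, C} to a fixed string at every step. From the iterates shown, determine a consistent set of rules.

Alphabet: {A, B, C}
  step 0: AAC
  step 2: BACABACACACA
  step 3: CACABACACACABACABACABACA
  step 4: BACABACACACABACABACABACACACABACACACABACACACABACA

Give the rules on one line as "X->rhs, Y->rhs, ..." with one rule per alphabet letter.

  step 3 ⇒ step 4: CACABACACACABACABACABACA ⇒ BA·CA·BA·CA·CA·CA·BA·CA·BA·CA·BA·CA·CA·CA·BA·CA·CA·CA·BA·CA·CA·CA·BA·CA
    A ↦ CA
    B ↦ CA
    C ↦ BA

A->CA, B->CA, C->BA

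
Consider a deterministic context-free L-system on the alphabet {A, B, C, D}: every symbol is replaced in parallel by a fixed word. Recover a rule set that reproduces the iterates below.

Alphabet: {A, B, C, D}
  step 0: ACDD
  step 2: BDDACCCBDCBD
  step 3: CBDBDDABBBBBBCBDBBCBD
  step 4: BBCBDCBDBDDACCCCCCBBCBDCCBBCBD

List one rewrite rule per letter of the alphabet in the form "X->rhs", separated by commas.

A->DA, B->C, C->BB, D->BD

  step 3 ⇒ step 4: CBDBDDABBBBBBCBDBBCBD ⇒ BB·C·BD·C·BD·BD·DA·C·C·C·C·C·C·BB·C·BD·C·C·BB·C·BD
    A ↦ DA
    B ↦ C
    C ↦ BB
    D ↦ BD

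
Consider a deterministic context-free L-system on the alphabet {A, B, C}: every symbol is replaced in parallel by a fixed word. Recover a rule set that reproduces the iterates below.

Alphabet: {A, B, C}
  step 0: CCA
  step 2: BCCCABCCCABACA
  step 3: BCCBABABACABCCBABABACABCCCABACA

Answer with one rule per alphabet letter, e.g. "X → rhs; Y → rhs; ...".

  step 2 ⇒ step 3: BCCCABCCCABACA ⇒ BCC·BA·BA·BA·CA·BCC·BA·BA·BA·CA·BCC·CA·BA·CA
    A ↦ CA
    B ↦ BCC
    C ↦ BA

A->CA, B->BCC, C->BA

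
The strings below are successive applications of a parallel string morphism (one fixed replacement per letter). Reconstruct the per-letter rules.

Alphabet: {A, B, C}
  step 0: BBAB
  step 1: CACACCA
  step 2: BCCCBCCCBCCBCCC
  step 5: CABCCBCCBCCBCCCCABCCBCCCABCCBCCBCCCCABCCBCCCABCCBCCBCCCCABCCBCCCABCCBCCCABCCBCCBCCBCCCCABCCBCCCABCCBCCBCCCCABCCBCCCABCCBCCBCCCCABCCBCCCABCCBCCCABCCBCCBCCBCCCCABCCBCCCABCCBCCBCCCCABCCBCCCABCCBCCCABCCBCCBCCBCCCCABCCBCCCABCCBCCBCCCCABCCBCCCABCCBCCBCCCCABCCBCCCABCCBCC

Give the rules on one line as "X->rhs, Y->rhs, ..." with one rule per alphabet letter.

A->C, B->CA, C->BCC

  step 1 ⇒ step 2: CACACCA ⇒ BCC·C·BCC·C·BCC·BCC·C
    A ↦ C
    C ↦ BCC
  step 0 ⇒ step 1: BBAB ⇒ CA·CA·C·CA
    B ↦ CA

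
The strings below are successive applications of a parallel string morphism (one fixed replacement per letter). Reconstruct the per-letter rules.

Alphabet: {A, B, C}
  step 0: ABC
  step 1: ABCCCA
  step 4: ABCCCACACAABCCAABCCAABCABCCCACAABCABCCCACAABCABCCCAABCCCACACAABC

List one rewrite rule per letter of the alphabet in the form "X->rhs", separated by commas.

  step 0 ⇒ step 1: ABC ⇒ ABC·C·CA
    A ↦ ABC
    B ↦ C
    C ↦ CA

A->ABC, B->C, C->CA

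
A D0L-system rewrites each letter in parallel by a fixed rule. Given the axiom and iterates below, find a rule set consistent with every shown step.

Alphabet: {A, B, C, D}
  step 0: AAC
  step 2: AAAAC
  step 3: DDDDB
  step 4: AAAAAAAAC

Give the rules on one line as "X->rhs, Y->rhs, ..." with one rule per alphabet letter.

  step 3 ⇒ step 4: DDDDB ⇒ AA·AA·AA·AA·C
    B ↦ C
    D ↦ AA
  step 2 ⇒ step 3: AAAAC ⇒ D·D·D·D·B
    A ↦ D
  step 2 ⇒ step 3: AAAAC ⇒ D·D·D·D·B
    C ↦ B

A->D, B->C, C->B, D->AA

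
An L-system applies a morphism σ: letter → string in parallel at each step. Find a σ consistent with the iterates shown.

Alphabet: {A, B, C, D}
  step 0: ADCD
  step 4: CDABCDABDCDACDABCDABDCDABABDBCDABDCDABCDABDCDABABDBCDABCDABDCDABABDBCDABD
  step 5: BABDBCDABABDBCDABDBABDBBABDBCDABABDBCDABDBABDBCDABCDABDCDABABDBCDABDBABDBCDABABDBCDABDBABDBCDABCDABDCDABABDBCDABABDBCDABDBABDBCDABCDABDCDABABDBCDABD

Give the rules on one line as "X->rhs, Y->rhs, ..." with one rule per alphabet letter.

A->B, B->CDA, C->BA, D->BD

  step 4 ⇒ step 5: CDABCDABDCDACDABCDABDCDABABDBCDABDCDABCDABDCDABABDBCDABCDABDCDABABDBCDABD ⇒ BA·BD·B·CDA·BA·BD·B·CDA·BD·BA·BD·B·BA·BD·B·CDA·BA·BD·B·CDA·BD·BA·BD·B·CDA·B·CDA·BD·CDA·BA·BD·B·CDA·BD·BA·BD·B·CDA·BA·BD·B·CDA·BD·BA·BD·B·CDA·B·CDA·BD·CDA·BA·BD·B·CDA·BA·BD·B·CDA·BD·BA·BD·B·CDA·B·CDA·BD·CDA·BA·BD·B·CDA·BD
    A ↦ B
    B ↦ CDA
    C ↦ BA
    D ↦ BD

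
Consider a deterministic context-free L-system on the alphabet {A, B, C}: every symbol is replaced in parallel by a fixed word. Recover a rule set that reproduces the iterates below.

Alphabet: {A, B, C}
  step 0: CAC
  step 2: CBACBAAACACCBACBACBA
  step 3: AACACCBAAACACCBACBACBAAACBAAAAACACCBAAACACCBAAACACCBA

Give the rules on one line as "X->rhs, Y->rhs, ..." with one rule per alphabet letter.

  step 2 ⇒ step 3: CBACBAAACACCBACBACBA ⇒ AA·CAC·CBA·AA·CAC·CBA·CBA·CBA·AA·CBA·AA·AA·CAC·CBA·AA·CAC·CBA·AA·CAC·CBA
    A ↦ CBA
    B ↦ CAC
    C ↦ AA

A->CBA, B->CAC, C->AA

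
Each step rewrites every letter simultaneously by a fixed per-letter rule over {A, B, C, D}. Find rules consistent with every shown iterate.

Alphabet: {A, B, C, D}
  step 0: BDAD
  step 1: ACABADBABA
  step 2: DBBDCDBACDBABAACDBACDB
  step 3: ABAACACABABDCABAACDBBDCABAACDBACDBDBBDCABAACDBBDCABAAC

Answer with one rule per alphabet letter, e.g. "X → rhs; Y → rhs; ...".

  step 2 ⇒ step 3: DBBDCDBACDBABAACDBACDB ⇒ ABA·AC·AC·ABA·BDC·ABA·AC·DB·BDC·ABA·AC·DB·AC·DB·DB·BDC·ABA·AC·DB·BDC·ABA·AC
    A ↦ DB
    B ↦ AC
    C ↦ BDC
    D ↦ ABA

A->DB, B->AC, C->BDC, D->ABA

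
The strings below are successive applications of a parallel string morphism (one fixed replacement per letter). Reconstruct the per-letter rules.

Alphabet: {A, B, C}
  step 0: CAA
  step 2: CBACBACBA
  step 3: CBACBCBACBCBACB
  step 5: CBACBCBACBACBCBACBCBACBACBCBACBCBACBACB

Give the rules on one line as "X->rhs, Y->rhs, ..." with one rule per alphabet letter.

  step 2 ⇒ step 3: CBACBACBA ⇒ CB·A·CB·CB·A·CB·CB·A·CB
    A ↦ CB
    B ↦ A
    C ↦ CB

A->CB, B->A, C->CB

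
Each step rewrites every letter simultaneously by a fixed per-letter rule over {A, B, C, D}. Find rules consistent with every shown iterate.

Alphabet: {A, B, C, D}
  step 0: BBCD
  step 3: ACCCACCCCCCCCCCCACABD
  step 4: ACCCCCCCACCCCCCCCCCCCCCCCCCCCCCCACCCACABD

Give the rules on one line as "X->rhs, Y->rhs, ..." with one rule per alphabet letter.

A->AC, B->A, C->CC, D->BD

  step 3 ⇒ step 4: ACCCACCCCCCCCCCCACABD ⇒ AC·CC·CC·CC·AC·CC·CC·CC·CC·CC·CC·CC·CC·CC·CC·CC·AC·CC·AC·A·BD
    A ↦ AC
    B ↦ A
    C ↦ CC
    D ↦ BD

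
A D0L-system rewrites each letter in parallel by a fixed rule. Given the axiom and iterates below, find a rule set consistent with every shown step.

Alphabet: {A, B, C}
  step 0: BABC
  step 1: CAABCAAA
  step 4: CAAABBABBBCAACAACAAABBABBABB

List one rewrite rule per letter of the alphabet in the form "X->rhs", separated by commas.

  step 0 ⇒ step 1: BABC ⇒ CAA·B·CAA·A
    A ↦ B
    B ↦ CAA
    C ↦ A

A->B, B->CAA, C->A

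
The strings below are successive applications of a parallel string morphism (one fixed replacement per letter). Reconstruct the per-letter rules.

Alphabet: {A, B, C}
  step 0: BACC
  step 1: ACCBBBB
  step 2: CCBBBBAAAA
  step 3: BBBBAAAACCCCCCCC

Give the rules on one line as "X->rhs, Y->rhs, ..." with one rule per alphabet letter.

  step 2 ⇒ step 3: CCBBBBAAAA ⇒ BB·BB·A·A·A·A·CC·CC·CC·CC
    A ↦ CC
    B ↦ A
    C ↦ BB

A->CC, B->A, C->BB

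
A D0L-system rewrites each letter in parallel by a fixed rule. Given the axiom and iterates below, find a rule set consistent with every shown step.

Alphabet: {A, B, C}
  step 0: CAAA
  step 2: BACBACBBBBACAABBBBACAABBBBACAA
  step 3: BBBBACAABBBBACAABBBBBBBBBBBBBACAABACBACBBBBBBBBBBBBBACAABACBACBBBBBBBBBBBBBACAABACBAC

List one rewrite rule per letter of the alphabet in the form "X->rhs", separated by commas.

  step 2 ⇒ step 3: BACBACBBBBACAABBBBACAABBBBACAA ⇒ BBB·BAC·AA·BBB·BAC·AA·BBB·BBB·BBB·BBB·BAC·AA·BAC·BAC·BBB·BBB·BBB·BBB·BAC·AA·BAC·BAC·BBB·BBB·BBB·BBB·BAC·AA·BAC·BAC
    A ↦ BAC
    B ↦ BBB
    C ↦ AA

A->BAC, B->BBB, C->AA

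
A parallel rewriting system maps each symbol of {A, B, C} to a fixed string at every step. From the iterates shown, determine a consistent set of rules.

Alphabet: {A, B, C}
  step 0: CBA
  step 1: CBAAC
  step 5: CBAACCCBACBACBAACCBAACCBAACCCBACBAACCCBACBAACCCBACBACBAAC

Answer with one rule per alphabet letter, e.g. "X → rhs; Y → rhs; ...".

A->C, B->A, C->CBA

  step 0 ⇒ step 1: CBA ⇒ CBA·A·C
    A ↦ C
    B ↦ A
    C ↦ CBA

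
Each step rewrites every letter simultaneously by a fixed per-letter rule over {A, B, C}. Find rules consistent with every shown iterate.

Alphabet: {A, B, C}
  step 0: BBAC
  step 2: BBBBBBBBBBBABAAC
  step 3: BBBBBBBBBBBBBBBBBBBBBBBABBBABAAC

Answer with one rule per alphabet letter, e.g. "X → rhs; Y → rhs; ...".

  step 2 ⇒ step 3: BBBBBBBBBBBABAAC ⇒ BB·BB·BB·BB·BB·BB·BB·BB·BB·BB·BB·BA·BB·BA·BA·AC
    A ↦ BA
    B ↦ BB
    C ↦ AC

A->BA, B->BB, C->AC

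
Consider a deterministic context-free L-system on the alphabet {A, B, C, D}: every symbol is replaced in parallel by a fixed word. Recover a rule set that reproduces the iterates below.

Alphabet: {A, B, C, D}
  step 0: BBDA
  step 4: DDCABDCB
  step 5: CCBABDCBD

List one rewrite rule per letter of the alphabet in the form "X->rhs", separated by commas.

  step 4 ⇒ step 5: DDCABDCB ⇒ C·C·B·AB·D·C·B·D
    A ↦ AB
    B ↦ D
    C ↦ B
    D ↦ C

A->AB, B->D, C->B, D->C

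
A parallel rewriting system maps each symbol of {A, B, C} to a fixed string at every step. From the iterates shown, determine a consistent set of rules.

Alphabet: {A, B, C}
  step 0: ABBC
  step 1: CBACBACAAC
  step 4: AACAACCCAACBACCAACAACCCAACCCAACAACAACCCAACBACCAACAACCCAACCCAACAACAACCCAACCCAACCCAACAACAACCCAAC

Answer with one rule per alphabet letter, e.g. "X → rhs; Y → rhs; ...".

  step 0 ⇒ step 1: ABBC ⇒ C·BAC·BAC·AAC
    A ↦ C
    B ↦ BAC
    C ↦ AAC

A->C, B->BAC, C->AAC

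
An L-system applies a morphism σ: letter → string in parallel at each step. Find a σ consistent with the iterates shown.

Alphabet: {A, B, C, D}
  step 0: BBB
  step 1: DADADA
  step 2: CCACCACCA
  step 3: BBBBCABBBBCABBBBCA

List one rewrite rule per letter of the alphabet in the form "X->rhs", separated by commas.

A->CA, B->DA, C->BB, D->C

  step 2 ⇒ step 3: CCACCACCA ⇒ BB·BB·CA·BB·BB·CA·BB·BB·CA
    A ↦ CA
    C ↦ BB
  step 0 ⇒ step 1: BBB ⇒ DA·DA·DA
    B ↦ DA
  step 1 ⇒ step 2: DADADA ⇒ C·CA·C·CA·C·CA
    D ↦ C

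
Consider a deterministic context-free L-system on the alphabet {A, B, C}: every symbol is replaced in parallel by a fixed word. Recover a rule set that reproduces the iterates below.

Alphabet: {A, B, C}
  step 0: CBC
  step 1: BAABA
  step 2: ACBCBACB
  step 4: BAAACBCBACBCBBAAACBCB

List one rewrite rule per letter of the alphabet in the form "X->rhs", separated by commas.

  step 1 ⇒ step 2: BAABA ⇒ A·CB·CB·A·CB
    A ↦ CB
    B ↦ A
  step 0 ⇒ step 1: CBC ⇒ BA·A·BA
    C ↦ BA

A->CB, B->A, C->BA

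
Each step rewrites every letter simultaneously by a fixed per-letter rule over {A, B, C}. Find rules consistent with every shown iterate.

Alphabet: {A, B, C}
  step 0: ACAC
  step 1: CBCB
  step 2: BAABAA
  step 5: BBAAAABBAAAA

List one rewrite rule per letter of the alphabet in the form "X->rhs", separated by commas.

A->C, B->AA, C->B

  step 1 ⇒ step 2: CBCB ⇒ B·AA·B·AA
    B ↦ AA
    C ↦ B
  step 0 ⇒ step 1: ACAC ⇒ C·B·C·B
    A ↦ C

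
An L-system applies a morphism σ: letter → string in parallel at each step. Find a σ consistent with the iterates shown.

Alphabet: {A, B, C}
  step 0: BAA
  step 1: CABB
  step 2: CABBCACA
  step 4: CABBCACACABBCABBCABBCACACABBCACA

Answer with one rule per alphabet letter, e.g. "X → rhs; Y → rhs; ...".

  step 1 ⇒ step 2: CABB ⇒ CAB·B·CA·CA
    A ↦ B
    B ↦ CA
    C ↦ CAB

A->B, B->CA, C->CAB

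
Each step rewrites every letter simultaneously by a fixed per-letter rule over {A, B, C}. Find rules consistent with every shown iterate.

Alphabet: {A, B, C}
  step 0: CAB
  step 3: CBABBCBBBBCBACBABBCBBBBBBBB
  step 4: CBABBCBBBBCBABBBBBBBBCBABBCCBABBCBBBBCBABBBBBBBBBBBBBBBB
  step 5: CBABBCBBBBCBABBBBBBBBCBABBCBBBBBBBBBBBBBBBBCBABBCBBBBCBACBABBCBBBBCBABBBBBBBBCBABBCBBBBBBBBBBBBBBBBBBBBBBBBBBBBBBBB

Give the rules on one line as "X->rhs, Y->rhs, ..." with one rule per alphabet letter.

  step 4 ⇒ step 5: CBABBCBBBBCBABBBBBBBBCBABBCCBABBCBBBBCBABBBBBBBBBBBBBBBB ⇒ CBA·BB·C·BB·BB·CBA·BB·BB·BB·BB·CBA·BB·C·BB·BB·BB·BB·BB·BB·BB·BB·CBA·BB·C·BB·BB·CBA·CBA·BB·C·BB·BB·CBA·BB·BB·BB·BB·CBA·BB·C·BB·BB·BB·BB·BB·BB·BB·BB·BB·BB·BB·BB·BB·BB·BB·BB
    A ↦ C
    B ↦ BB
    C ↦ CBA

A->C, B->BB, C->CBA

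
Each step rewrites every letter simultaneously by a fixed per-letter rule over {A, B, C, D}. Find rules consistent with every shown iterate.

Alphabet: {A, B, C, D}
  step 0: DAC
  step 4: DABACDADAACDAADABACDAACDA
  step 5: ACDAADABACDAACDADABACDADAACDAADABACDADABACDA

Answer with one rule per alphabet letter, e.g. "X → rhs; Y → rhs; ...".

  step 4 ⇒ step 5: DABACDADAACDAADABACDAACDA ⇒ AC·DA·A·DA·B·AC·DA·AC·DA·DA·B·AC·DA·DA·AC·DA·A·DA·B·AC·DA·DA·B·AC·DA
    A ↦ DA
    B ↦ A
    C ↦ B
    D ↦ AC

A->DA, B->A, C->B, D->AC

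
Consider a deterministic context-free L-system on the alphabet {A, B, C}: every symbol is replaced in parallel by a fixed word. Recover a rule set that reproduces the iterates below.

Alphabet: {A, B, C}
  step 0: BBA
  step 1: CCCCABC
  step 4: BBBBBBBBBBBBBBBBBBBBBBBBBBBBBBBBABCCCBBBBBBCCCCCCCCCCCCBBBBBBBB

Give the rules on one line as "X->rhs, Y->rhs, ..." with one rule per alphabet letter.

  step 0 ⇒ step 1: BBA ⇒ CC·CC·ABC
    A ↦ ABC
    B ↦ CC
    C ↦ BB  (constrained at step 1)

A->ABC, B->CC, C->BB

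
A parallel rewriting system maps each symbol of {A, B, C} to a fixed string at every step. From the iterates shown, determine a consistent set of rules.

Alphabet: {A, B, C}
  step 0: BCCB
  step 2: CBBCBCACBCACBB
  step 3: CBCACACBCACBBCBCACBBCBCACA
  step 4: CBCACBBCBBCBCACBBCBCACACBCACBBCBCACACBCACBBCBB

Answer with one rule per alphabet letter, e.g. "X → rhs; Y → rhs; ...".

A->B, B->CA, C->CB

  step 3 ⇒ step 4: CBCACACBCACBBCBCACBBCBCACA ⇒ CB·CA·CB·B·CB·B·CB·CA·CB·B·CB·CA·CA·CB·CA·CB·B·CB·CA·CA·CB·CA·CB·B·CB·B
    A ↦ B
    B ↦ CA
    C ↦ CB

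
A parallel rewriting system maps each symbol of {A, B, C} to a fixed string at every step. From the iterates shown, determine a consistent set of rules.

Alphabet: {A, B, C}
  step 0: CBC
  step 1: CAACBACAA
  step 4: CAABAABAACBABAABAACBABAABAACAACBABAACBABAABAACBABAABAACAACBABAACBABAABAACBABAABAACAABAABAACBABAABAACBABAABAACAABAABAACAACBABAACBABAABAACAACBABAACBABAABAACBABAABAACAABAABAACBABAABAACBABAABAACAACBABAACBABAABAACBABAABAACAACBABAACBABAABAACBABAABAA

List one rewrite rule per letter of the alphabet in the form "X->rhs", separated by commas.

  step 0 ⇒ step 1: CBC ⇒ CAA·CBA·CAA
    B ↦ CBA
    C ↦ CAA
    A ↦ BAA  (constrained at step 1)

A->BAA, B->CBA, C->CAA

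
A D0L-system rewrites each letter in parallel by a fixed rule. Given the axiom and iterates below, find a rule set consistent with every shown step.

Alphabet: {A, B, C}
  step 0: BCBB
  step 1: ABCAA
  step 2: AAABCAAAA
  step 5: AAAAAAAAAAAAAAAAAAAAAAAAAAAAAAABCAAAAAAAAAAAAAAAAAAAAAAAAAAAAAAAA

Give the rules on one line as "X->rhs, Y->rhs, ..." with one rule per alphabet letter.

  step 1 ⇒ step 2: ABCAA ⇒ AA·A·BC·AA·AA
    A ↦ AA
    B ↦ A
    C ↦ BC

A->AA, B->A, C->BC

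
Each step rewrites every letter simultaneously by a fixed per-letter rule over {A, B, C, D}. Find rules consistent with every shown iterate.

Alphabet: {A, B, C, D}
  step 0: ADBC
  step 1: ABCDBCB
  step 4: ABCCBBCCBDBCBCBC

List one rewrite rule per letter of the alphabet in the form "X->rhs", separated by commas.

  step 0 ⇒ step 1: ADBC ⇒ ABC·DB·C·B
    A ↦ ABC
    B ↦ C
    C ↦ B
    D ↦ DB

A->ABC, B->C, C->B, D->DB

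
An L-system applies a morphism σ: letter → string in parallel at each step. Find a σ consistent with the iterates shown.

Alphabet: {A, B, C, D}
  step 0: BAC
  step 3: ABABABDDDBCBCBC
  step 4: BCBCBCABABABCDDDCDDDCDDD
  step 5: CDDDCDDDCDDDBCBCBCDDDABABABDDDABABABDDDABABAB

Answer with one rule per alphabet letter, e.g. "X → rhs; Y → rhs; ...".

  step 4 ⇒ step 5: BCBCBCABABABCDDDCDDDCDDD ⇒ C·DDD·C·DDD·C·DDD·B·C·B·C·B·C·DDD·AB·AB·AB·DDD·AB·AB·AB·DDD·AB·AB·AB
    A ↦ B
    B ↦ C
    C ↦ DDD
    D ↦ AB

A->B, B->C, C->DDD, D->AB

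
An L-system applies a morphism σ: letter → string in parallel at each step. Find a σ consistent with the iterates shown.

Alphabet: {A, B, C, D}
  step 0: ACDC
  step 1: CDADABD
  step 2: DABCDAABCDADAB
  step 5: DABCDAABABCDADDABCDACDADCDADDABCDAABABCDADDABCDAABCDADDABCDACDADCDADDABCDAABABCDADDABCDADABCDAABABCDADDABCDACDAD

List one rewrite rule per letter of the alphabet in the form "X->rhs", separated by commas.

A->CDA, B->D, C->D, D->AB

  step 1 ⇒ step 2: CDADABD ⇒ D·AB·CDA·AB·CDA·D·AB
    A ↦ CDA
    B ↦ D
    C ↦ D
    D ↦ AB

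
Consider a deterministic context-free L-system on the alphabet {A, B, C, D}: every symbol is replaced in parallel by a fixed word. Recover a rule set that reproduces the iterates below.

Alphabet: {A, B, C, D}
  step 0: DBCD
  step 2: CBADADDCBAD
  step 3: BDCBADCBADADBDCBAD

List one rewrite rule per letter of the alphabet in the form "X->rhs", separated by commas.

  step 2 ⇒ step 3: CBADADDCBAD ⇒ B·D·CB·AD·CB·AD·AD·B·D·CB·AD
    A ↦ CB
    B ↦ D
    C ↦ B
    D ↦ AD

A->CB, B->D, C->B, D->AD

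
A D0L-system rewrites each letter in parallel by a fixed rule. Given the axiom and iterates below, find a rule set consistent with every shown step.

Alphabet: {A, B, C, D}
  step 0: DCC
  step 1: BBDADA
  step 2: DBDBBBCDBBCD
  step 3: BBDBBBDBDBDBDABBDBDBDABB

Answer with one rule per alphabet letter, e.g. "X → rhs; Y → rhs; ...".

  step 2 ⇒ step 3: DBDBBBCDBBCD ⇒ BB·DB·BB·DB·DB·DB·DA·BB·DB·DB·DA·BB
    B ↦ DB
    C ↦ DA
    D ↦ BB
  step 1 ⇒ step 2: BBDADA ⇒ DB·DB·BB·CD·BB·CD
    A ↦ CD

A->CD, B->DB, C->DA, D->BB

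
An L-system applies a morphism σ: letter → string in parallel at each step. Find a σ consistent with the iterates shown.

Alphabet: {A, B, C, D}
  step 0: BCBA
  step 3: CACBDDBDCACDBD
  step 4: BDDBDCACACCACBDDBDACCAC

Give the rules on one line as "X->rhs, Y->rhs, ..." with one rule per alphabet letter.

A->D, B->C, C->BD, D->AC

  step 3 ⇒ step 4: CACBDDBDCACDBD ⇒ BD·D·BD·C·AC·AC·C·AC·BD·D·BD·AC·C·AC
    A ↦ D
    B ↦ C
    C ↦ BD
    D ↦ AC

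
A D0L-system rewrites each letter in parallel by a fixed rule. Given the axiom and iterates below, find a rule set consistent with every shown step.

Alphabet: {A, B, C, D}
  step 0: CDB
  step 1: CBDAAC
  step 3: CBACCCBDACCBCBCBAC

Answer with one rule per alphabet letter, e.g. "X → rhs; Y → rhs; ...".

  step 0 ⇒ step 1: CDB ⇒ CB·DA·AC
    B ↦ AC
    C ↦ CB
    D ↦ DA
    A ↦ C  (constrained at step 1)

A->C, B->AC, C->CB, D->DA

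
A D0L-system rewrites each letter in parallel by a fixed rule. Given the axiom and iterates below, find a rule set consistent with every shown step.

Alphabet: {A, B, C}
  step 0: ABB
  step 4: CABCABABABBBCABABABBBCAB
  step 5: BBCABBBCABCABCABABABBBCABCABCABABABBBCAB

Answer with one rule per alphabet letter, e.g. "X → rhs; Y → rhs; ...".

  step 4 ⇒ step 5: CABCABABABBBCABABABBBCAB ⇒ BB·C·AB·BB·C·AB·C·AB·C·AB·AB·AB·BB·C·AB·C·AB·C·AB·AB·AB·BB·C·AB
    A ↦ C
    B ↦ AB
    C ↦ BB

A->C, B->AB, C->BB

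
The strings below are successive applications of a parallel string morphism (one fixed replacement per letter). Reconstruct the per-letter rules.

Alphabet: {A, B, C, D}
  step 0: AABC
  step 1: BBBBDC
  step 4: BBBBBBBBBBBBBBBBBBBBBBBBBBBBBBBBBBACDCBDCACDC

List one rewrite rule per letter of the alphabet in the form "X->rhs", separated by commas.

A->B, B->BB, C->DC, D->AC

  step 0 ⇒ step 1: AABC ⇒ B·B·BB·DC
    A ↦ B
    B ↦ BB
    C ↦ DC
    D ↦ AC  (constrained at step 1)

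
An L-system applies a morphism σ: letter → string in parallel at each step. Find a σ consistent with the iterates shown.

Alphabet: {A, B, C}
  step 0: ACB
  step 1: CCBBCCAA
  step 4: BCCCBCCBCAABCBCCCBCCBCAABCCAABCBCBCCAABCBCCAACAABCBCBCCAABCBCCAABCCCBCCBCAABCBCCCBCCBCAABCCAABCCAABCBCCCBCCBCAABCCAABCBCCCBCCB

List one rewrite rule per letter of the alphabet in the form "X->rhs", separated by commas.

  step 0 ⇒ step 1: ACB ⇒ CCB·BC·CAA
    A ↦ CCB
    B ↦ CAA
    C ↦ BC

A->CCB, B->CAA, C->BC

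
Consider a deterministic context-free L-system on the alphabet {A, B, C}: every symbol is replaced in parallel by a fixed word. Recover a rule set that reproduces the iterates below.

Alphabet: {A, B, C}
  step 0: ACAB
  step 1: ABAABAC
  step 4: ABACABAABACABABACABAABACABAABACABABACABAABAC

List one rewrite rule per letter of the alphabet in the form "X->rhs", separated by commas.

A->AB, B->AC, C->A

  step 0 ⇒ step 1: ACAB ⇒ AB·A·AB·AC
    A ↦ AB
    B ↦ AC
    C ↦ A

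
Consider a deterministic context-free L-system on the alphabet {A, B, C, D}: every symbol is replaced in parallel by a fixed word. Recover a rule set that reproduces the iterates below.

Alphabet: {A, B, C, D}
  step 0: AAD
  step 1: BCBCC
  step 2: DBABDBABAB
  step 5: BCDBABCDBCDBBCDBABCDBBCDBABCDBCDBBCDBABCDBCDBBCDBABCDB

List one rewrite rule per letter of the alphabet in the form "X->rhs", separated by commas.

A->BC, B->DB, C->AB, D->C

  step 1 ⇒ step 2: BCBCC ⇒ DB·AB·DB·AB·AB
    B ↦ DB
    C ↦ AB
  step 0 ⇒ step 1: AAD ⇒ BC·BC·C
    A ↦ BC
  step 0 ⇒ step 1: AAD ⇒ BC·BC·C
    D ↦ C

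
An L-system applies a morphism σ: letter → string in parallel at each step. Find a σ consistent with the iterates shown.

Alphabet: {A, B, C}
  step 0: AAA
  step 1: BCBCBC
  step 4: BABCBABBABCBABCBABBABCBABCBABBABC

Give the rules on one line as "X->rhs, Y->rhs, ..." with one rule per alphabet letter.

A->BC, B->BA, C->B

  step 0 ⇒ step 1: AAA ⇒ BC·BC·BC
    A ↦ BC
    B ↦ BA  (constrained at step 1)
    C ↦ B  (constrained at step 1)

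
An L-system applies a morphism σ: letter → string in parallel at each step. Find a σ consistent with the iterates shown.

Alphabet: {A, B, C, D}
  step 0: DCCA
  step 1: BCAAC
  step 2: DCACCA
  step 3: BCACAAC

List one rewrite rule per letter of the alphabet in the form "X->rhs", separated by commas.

A->C, B->DC, C->A, D->BC

  step 2 ⇒ step 3: DCACCA ⇒ BC·A·C·A·A·C
    A ↦ C
    C ↦ A
    D ↦ BC
  step 1 ⇒ step 2: BCAAC ⇒ DC·A·C·C·A
    B ↦ DC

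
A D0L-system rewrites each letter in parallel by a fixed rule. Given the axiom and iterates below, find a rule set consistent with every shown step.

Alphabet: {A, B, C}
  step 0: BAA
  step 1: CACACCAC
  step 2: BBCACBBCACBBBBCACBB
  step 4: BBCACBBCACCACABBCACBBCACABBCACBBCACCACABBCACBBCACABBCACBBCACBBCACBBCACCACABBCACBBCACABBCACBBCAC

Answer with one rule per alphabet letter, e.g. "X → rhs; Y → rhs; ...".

  step 1 ⇒ step 2: CACACCAC ⇒ BB·CAC·BB·CAC·BB·BB·CAC·BB
    A ↦ CAC
    C ↦ BB
  step 0 ⇒ step 1: BAA ⇒ CA·CAC·CAC
    B ↦ CA

A->CAC, B->CA, C->BB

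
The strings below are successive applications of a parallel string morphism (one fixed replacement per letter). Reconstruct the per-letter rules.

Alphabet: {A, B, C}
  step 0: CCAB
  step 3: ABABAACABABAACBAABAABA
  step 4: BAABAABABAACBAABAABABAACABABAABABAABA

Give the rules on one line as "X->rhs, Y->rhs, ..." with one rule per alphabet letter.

  step 3 ⇒ step 4: ABABAACABABAACBAABAABA ⇒ BA·A·BA·A·BA·BA·AC·BA·A·BA·A·BA·BA·AC·A·BA·BA·A·BA·BA·A·BA
    A ↦ BA
    B ↦ A
    C ↦ AC

A->BA, B->A, C->AC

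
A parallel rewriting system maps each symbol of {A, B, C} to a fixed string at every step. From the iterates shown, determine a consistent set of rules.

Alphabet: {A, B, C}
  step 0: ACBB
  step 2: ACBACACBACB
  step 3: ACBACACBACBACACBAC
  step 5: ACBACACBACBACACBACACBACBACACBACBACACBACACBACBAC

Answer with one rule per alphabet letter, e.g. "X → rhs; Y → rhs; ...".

A->AC, B->AC, C->B

  step 2 ⇒ step 3: ACBACACBACB ⇒ AC·B·AC·AC·B·AC·B·AC·AC·B·AC
    A ↦ AC
    B ↦ AC
    C ↦ B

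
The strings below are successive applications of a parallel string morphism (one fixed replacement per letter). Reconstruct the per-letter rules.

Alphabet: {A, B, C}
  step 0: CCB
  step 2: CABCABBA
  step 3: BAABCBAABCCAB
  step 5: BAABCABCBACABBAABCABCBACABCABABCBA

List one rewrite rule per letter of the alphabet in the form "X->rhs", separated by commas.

  step 2 ⇒ step 3: CABCABBA ⇒ BA·AB·C·BA·AB·C·C·AB
    A ↦ AB
    B ↦ C
    C ↦ BA

A->AB, B->C, C->BA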